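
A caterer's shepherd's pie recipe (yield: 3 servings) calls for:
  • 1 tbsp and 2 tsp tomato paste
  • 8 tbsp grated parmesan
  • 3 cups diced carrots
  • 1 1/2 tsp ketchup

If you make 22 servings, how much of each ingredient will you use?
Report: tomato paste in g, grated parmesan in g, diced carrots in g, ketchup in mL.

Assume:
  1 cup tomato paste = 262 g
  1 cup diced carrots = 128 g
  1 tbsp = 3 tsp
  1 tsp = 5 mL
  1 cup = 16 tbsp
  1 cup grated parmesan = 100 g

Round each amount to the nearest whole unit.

Scaling factor: 22/3.
tomato paste: (1 tbsp + 2 tsp = 5/3 tbsp) × 22/3 ÷ 16 tbsp/cup × 262 g/cup ≈ 200 g
grated parmesan: 8 tbsp × 22/3 ÷ 16 tbsp/cup × 100 g/cup ≈ 367 g
diced carrots: 3 cup × 22/3 × 128 g/cup = 2816 g
ketchup: 1.5 tsp × 22/3 × 5 mL/tsp = 55 mL

tomato paste: 200 g; grated parmesan: 367 g; diced carrots: 2816 g; ketchup: 55 mL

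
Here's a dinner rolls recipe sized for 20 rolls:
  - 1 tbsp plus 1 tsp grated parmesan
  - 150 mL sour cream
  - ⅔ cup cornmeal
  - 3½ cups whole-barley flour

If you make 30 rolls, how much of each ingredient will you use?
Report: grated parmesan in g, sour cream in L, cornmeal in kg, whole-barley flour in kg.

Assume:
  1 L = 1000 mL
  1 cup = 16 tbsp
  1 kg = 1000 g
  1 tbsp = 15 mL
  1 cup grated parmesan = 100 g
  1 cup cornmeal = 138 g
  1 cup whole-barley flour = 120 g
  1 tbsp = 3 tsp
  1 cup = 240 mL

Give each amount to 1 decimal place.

grated parmesan: 12.5 g; sour cream: 0.2 L; cornmeal: 0.1 kg; whole-barley flour: 0.6 kg

Scaling factor: 30/20 = 3/2 = 1.5.
grated parmesan: (1 tbsp + 1 tsp = 4/3 tbsp) × 3/2 ÷ 16 tbsp/cup × 100 g/cup = 12.5 g
sour cream: 150 mL × 3/2 ÷ 1000 mL/L ≈ 0.2 L
cornmeal: 2/3 cup × 3/2 × 138 g/cup ÷ 1000 g/kg ≈ 0.1 kg
whole-barley flour: 3.5 cup × 3/2 × 120 g/cup ÷ 1000 g/kg ≈ 0.6 kg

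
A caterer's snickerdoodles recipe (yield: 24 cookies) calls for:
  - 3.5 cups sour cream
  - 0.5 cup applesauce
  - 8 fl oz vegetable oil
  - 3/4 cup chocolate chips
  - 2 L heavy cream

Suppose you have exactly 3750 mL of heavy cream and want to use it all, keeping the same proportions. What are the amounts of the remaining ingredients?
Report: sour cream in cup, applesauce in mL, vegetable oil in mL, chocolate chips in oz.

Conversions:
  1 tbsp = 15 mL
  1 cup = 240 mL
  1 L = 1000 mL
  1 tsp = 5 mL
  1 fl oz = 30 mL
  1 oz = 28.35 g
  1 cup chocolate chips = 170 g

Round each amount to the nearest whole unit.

The original recipe has 2000 mL of heavy cream, so the scaling factor is 3750 ÷ 2000 = 15/8 = 1.875.
sour cream: 3.5 cup × 15/8 ≈ 7 cup
applesauce: 0.5 cup × 15/8 × 240 mL/cup = 225 mL
vegetable oil: 8 fl oz × 15/8 × 30 mL/fl oz = 450 mL
chocolate chips: 0.75 cup × 15/8 × 170 g/cup ÷ 28.35 g/oz ≈ 8 oz

sour cream: 7 cup; applesauce: 225 mL; vegetable oil: 450 mL; chocolate chips: 8 oz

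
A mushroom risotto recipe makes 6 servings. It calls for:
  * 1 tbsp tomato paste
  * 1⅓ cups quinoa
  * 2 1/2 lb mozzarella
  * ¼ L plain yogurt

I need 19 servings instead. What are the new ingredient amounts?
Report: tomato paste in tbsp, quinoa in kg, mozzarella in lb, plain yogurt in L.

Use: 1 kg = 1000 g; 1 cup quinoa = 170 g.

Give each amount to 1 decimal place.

Scaling factor: 19/6.
tomato paste: 1 tbsp × 19/6 ≈ 3.2 tbsp
quinoa: 4/3 cup × 19/6 × 170 g/cup ÷ 1000 g/kg ≈ 0.7 kg
mozzarella: 2.5 lb × 19/6 ≈ 7.9 lb
plain yogurt: 0.25 L × 19/6 ≈ 0.8 L

tomato paste: 3.2 tbsp; quinoa: 0.7 kg; mozzarella: 7.9 lb; plain yogurt: 0.8 L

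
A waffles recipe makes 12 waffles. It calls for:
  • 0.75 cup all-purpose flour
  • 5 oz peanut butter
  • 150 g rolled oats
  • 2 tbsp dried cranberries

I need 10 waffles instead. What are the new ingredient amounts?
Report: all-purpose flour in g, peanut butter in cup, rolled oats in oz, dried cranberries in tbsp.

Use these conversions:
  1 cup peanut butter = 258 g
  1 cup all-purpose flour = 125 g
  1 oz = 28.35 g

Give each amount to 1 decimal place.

all-purpose flour: 78.1 g; peanut butter: 0.5 cup; rolled oats: 4.4 oz; dried cranberries: 1.7 tbsp

Scaling factor: 10/12 = 5/6.
all-purpose flour: 0.75 cup × 5/6 × 125 g/cup ≈ 78.1 g
peanut butter: 5 oz × 5/6 × 28.35 g/oz ÷ 258 g/cup ≈ 0.5 cup
rolled oats: 150 g × 5/6 ÷ 28.35 g/oz ≈ 4.4 oz
dried cranberries: 2 tbsp × 5/6 ≈ 1.7 tbsp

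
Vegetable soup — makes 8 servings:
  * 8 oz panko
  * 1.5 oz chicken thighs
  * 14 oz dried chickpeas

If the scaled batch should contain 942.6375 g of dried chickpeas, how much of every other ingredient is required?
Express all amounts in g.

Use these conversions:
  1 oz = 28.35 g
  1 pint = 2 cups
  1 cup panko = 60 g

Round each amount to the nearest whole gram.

panko: 539 g; chicken thighs: 101 g

The original recipe has 396.9 g of dried chickpeas, so the scaling factor is 942.6375 ÷ 396.9 = 19/8 = 2.375.
panko: 8 oz × 19/8 × 28.35 g/oz ≈ 539 g
chicken thighs: 1.5 oz × 19/8 × 28.35 g/oz ≈ 101 g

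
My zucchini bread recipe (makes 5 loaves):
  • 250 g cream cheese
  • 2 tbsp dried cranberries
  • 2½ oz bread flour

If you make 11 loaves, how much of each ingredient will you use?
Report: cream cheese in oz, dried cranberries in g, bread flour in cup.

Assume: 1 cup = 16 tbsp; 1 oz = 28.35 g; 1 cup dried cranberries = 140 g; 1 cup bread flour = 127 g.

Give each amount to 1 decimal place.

cream cheese: 19.4 oz; dried cranberries: 38.5 g; bread flour: 1.2 cup

Scaling factor: 11/5 = 2.2.
cream cheese: 250 g × 11/5 ÷ 28.35 g/oz ≈ 19.4 oz
dried cranberries: 2 tbsp × 11/5 ÷ 16 tbsp/cup × 140 g/cup = 38.5 g
bread flour: 2.5 oz × 11/5 × 28.35 g/oz ÷ 127 g/cup ≈ 1.2 cup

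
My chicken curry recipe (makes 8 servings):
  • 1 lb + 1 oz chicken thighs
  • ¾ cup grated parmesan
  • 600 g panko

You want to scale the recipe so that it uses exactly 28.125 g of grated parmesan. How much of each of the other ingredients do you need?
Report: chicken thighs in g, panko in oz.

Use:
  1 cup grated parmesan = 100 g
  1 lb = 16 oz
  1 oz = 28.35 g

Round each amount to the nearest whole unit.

The original recipe has 75 g of grated parmesan, so the scaling factor is 28.125 ÷ 75 = 3/8 = 0.375.
chicken thighs: (1 lb + 1 oz = 1.0625 lb) × 3/8 × 16 oz/lb × 28.35 g/oz ≈ 181 g
panko: 600 g × 3/8 ÷ 28.35 g/oz ≈ 8 oz

chicken thighs: 181 g; panko: 8 oz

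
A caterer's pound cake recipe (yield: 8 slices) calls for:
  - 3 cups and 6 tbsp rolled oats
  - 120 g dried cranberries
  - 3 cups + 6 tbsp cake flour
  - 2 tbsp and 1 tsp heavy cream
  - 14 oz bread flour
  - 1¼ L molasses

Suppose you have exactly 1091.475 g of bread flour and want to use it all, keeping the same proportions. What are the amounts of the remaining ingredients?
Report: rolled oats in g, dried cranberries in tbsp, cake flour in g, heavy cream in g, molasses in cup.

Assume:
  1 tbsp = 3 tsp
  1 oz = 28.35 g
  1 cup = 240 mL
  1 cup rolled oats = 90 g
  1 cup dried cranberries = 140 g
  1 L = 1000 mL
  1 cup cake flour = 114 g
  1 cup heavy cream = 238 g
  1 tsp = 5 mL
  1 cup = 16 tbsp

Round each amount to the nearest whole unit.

rolled oats: 835 g; dried cranberries: 38 tbsp; cake flour: 1058 g; heavy cream: 95 g; molasses: 14 cup

The original recipe has 396.9 g of bread flour, so the scaling factor is 1091.475 ÷ 396.9 = 11/4 = 2.75.
rolled oats: (3 cup + 6 tbsp = 3.375 cup) × 11/4 × 90 g/cup ≈ 835 g
dried cranberries: 120 g × 11/4 ÷ 140 g/cup × 16 tbsp/cup ≈ 38 tbsp
cake flour: (3 cup + 6 tbsp = 3.375 cup) × 11/4 × 114 g/cup ≈ 1058 g
heavy cream: (2 tbsp + 1 tsp = 7/3 tbsp) × 11/4 ÷ 16 tbsp/cup × 238 g/cup ≈ 95 g
molasses: 1.25 L × 11/4 × 1000 mL/L ÷ 240 mL/cup ≈ 14 cup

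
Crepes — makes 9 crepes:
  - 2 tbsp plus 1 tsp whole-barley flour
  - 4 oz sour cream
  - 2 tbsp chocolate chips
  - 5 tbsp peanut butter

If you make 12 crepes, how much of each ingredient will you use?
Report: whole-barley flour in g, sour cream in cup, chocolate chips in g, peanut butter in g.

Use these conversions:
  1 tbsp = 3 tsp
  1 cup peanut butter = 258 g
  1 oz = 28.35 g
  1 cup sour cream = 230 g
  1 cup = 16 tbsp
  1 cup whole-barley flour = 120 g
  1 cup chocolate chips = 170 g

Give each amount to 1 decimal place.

Scaling factor: 12/9 = 4/3.
whole-barley flour: (2 tbsp + 1 tsp = 7/3 tbsp) × 4/3 ÷ 16 tbsp/cup × 120 g/cup ≈ 23.3 g
sour cream: 4 oz × 4/3 × 28.35 g/oz ÷ 230 g/cup ≈ 0.7 cup
chocolate chips: 2 tbsp × 4/3 ÷ 16 tbsp/cup × 170 g/cup ≈ 28.3 g
peanut butter: 5 tbsp × 4/3 ÷ 16 tbsp/cup × 258 g/cup = 107.5 g

whole-barley flour: 23.3 g; sour cream: 0.7 cup; chocolate chips: 28.3 g; peanut butter: 107.5 g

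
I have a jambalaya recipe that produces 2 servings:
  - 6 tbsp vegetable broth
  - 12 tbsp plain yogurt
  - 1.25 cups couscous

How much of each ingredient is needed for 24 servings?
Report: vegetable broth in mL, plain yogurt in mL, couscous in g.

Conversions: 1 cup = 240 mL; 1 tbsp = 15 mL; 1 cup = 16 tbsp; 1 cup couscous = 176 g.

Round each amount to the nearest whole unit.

vegetable broth: 1080 mL; plain yogurt: 2160 mL; couscous: 2640 g

Scaling factor: 24/2 = 12.
vegetable broth: 6 tbsp × 12 × 15 mL/tbsp = 1080 mL
plain yogurt: 12 tbsp × 12 × 15 mL/tbsp = 2160 mL
couscous: 1.25 cup × 12 × 176 g/cup = 2640 g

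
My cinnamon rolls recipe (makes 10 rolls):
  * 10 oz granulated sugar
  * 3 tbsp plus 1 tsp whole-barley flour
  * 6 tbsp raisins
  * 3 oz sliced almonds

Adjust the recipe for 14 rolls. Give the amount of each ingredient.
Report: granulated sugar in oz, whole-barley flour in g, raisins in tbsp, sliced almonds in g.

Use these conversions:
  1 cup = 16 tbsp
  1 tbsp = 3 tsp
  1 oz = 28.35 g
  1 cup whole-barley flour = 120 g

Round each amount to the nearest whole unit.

granulated sugar: 14 oz; whole-barley flour: 35 g; raisins: 8 tbsp; sliced almonds: 119 g

Scaling factor: 14/10 = 7/5 = 1.4.
granulated sugar: 10 oz × 7/5 = 14 oz
whole-barley flour: (3 tbsp + 1 tsp = 10/3 tbsp) × 7/5 ÷ 16 tbsp/cup × 120 g/cup = 35 g
raisins: 6 tbsp × 7/5 ≈ 8 tbsp
sliced almonds: 3 oz × 7/5 × 28.35 g/oz ≈ 119 g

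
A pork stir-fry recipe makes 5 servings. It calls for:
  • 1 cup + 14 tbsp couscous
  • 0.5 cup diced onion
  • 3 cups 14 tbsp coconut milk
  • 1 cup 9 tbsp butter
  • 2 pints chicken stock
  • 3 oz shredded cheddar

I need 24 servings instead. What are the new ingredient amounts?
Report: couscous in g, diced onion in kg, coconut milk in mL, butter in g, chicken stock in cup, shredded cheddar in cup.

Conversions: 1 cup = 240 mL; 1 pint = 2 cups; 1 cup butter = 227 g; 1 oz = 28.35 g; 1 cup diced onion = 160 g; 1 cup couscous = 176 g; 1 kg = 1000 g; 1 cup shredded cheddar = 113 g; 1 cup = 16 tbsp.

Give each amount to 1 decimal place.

Scaling factor: 24/5 = 4.8.
couscous: (1 cup + 14 tbsp = 1.875 cup) × 24/5 × 176 g/cup = 1584.0 g
diced onion: 0.5 cup × 24/5 × 160 g/cup ÷ 1000 g/kg ≈ 0.4 kg
coconut milk: (3 cup + 14 tbsp = 3.875 cup) × 24/5 × 240 mL/cup = 4464.0 mL
butter: (1 cup + 9 tbsp = 1.5625 cup) × 24/5 × 227 g/cup = 1702.5 g
chicken stock: 2 pint × 24/5 × 2 cup/pint = 19.2 cup
shredded cheddar: 3 oz × 24/5 × 28.35 g/oz ÷ 113 g/cup ≈ 3.6 cup

couscous: 1584.0 g; diced onion: 0.4 kg; coconut milk: 4464.0 mL; butter: 1702.5 g; chicken stock: 19.2 cup; shredded cheddar: 3.6 cup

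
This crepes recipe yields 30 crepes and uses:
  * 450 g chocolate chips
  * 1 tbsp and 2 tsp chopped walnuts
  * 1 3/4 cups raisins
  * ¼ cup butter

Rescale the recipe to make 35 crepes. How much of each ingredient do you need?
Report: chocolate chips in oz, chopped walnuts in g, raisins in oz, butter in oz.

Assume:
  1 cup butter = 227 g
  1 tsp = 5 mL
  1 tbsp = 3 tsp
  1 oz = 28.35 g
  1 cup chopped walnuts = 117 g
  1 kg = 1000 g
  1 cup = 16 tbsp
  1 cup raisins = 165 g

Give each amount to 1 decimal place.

Scaling factor: 35/30 = 7/6.
chocolate chips: 450 g × 7/6 ÷ 28.35 g/oz ≈ 18.5 oz
chopped walnuts: (1 tbsp + 2 tsp = 5/3 tbsp) × 7/6 ÷ 16 tbsp/cup × 117 g/cup ≈ 14.2 g
raisins: 1.75 cup × 7/6 × 165 g/cup ÷ 28.35 g/oz ≈ 11.9 oz
butter: 0.25 cup × 7/6 × 227 g/cup ÷ 28.35 g/oz ≈ 2.3 oz

chocolate chips: 18.5 oz; chopped walnuts: 14.2 g; raisins: 11.9 oz; butter: 2.3 oz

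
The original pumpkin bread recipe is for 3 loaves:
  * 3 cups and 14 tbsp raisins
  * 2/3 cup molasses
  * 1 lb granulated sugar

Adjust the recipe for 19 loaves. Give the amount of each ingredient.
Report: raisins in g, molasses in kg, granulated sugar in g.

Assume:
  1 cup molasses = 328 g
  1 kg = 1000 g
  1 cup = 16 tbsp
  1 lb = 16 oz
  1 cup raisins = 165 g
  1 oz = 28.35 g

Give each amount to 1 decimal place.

Scaling factor: 19/3.
raisins: (3 cup + 14 tbsp = 3.875 cup) × 19/3 × 165 g/cup ≈ 4049.4 g
molasses: 2/3 cup × 19/3 × 328 g/cup ÷ 1000 g/kg ≈ 1.4 kg
granulated sugar: 1 lb × 19/3 × 16 oz/lb × 28.35 g/oz = 2872.8 g

raisins: 4049.4 g; molasses: 1.4 kg; granulated sugar: 2872.8 g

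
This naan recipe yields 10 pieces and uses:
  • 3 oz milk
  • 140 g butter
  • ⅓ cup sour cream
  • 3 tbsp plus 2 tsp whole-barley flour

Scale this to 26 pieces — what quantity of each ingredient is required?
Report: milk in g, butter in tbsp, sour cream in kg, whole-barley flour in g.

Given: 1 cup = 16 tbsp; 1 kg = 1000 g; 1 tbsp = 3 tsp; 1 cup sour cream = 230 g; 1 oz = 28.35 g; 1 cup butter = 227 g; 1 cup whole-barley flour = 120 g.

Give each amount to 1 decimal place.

milk: 221.1 g; butter: 25.7 tbsp; sour cream: 0.2 kg; whole-barley flour: 71.5 g

Scaling factor: 26/10 = 13/5 = 2.6.
milk: 3 oz × 13/5 × 28.35 g/oz ≈ 221.1 g
butter: 140 g × 13/5 ÷ 227 g/cup × 16 tbsp/cup ≈ 25.7 tbsp
sour cream: 1/3 cup × 13/5 × 230 g/cup ÷ 1000 g/kg ≈ 0.2 kg
whole-barley flour: (3 tbsp + 2 tsp = 11/3 tbsp) × 13/5 ÷ 16 tbsp/cup × 120 g/cup = 71.5 g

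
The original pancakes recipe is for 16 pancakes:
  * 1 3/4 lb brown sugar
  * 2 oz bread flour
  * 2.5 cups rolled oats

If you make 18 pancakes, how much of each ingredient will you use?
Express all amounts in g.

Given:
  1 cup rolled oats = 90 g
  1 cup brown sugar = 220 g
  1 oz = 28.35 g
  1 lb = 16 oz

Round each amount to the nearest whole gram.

brown sugar: 893 g; bread flour: 64 g; rolled oats: 253 g

Scaling factor: 18/16 = 9/8 = 1.125.
brown sugar: 1.75 lb × 9/8 × 16 oz/lb × 28.35 g/oz ≈ 893 g
bread flour: 2 oz × 9/8 × 28.35 g/oz ≈ 64 g
rolled oats: 2.5 cup × 9/8 × 90 g/cup ≈ 253 g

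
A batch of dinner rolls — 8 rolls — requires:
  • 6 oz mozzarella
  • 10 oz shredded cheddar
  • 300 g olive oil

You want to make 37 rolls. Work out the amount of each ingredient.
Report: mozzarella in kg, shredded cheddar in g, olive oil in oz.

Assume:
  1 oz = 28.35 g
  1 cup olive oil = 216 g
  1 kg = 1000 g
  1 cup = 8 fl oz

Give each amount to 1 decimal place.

Scaling factor: 37/8 = 4.625.
mozzarella: 6 oz × 37/8 × 28.35 g/oz ÷ 1000 g/kg ≈ 0.8 kg
shredded cheddar: 10 oz × 37/8 × 28.35 g/oz ≈ 1311.2 g
olive oil: 300 g × 37/8 ÷ 28.35 g/oz ≈ 48.9 oz

mozzarella: 0.8 kg; shredded cheddar: 1311.2 g; olive oil: 48.9 oz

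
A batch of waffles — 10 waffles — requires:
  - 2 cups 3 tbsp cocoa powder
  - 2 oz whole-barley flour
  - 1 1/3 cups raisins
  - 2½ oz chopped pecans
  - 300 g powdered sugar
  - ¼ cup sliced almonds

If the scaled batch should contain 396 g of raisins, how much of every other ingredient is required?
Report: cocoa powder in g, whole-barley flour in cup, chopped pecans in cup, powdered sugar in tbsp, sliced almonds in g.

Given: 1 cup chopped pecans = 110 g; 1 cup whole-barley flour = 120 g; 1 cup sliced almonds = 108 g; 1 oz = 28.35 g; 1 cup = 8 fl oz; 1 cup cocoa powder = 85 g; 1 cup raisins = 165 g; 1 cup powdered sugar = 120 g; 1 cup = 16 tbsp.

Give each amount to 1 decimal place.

The original recipe has 220 g of raisins, so the scaling factor is 396 ÷ 220 = 9/5 = 1.8.
cocoa powder: (2 cup + 3 tbsp = 2.1875 cup) × 9/5 × 85 g/cup ≈ 334.7 g
whole-barley flour: 2 oz × 9/5 × 28.35 g/oz ÷ 120 g/cup ≈ 0.9 cup
chopped pecans: 2.5 oz × 9/5 × 28.35 g/oz ÷ 110 g/cup ≈ 1.2 cup
powdered sugar: 300 g × 9/5 ÷ 120 g/cup × 16 tbsp/cup = 72.0 tbsp
sliced almonds: 0.25 cup × 9/5 × 108 g/cup = 48.6 g

cocoa powder: 334.7 g; whole-barley flour: 0.9 cup; chopped pecans: 1.2 cup; powdered sugar: 72.0 tbsp; sliced almonds: 48.6 g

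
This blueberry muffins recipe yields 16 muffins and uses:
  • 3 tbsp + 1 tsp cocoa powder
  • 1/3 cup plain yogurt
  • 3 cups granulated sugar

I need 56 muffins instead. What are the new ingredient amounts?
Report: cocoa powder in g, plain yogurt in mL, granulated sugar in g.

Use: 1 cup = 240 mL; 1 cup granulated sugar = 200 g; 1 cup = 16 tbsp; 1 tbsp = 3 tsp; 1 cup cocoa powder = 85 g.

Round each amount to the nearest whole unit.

Scaling factor: 56/16 = 7/2 = 3.5.
cocoa powder: (3 tbsp + 1 tsp = 10/3 tbsp) × 7/2 ÷ 16 tbsp/cup × 85 g/cup ≈ 62 g
plain yogurt: 1/3 cup × 7/2 × 240 mL/cup = 280 mL
granulated sugar: 3 cup × 7/2 × 200 g/cup = 2100 g

cocoa powder: 62 g; plain yogurt: 280 mL; granulated sugar: 2100 g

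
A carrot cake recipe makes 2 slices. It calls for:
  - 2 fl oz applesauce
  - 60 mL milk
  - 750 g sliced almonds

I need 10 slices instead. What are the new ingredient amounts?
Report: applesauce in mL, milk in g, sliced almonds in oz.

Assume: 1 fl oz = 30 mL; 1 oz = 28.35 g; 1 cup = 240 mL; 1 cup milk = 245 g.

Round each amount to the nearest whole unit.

applesauce: 300 mL; milk: 306 g; sliced almonds: 132 oz

Scaling factor: 10/2 = 5.
applesauce: 2 fl oz × 5 × 30 mL/fl oz = 300 mL
milk: 60 mL × 5 ÷ 240 mL/cup × 245 g/cup ≈ 306 g
sliced almonds: 750 g × 5 ÷ 28.35 g/oz ≈ 132 oz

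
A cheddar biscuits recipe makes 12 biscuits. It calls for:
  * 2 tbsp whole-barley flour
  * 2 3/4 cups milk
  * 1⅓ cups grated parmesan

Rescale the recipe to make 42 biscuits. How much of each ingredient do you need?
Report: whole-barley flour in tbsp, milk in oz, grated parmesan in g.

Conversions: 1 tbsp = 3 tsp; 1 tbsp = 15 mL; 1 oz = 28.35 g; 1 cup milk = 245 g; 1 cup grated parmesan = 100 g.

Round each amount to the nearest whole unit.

Scaling factor: 42/12 = 7/2 = 3.5.
whole-barley flour: 2 tbsp × 7/2 = 7 tbsp
milk: 2.75 cup × 7/2 × 245 g/cup ÷ 28.35 g/oz ≈ 83 oz
grated parmesan: 4/3 cup × 7/2 × 100 g/cup ≈ 467 g

whole-barley flour: 7 tbsp; milk: 83 oz; grated parmesan: 467 g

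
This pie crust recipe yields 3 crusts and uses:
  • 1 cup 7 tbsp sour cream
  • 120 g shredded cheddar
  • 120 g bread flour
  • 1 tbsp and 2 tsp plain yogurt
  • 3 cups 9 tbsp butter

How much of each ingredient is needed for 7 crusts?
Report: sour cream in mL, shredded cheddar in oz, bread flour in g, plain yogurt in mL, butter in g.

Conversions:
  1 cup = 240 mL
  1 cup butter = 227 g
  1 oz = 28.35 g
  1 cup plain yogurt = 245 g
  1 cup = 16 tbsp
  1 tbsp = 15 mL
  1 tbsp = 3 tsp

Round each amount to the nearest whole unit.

Scaling factor: 7/3.
sour cream: (1 cup + 7 tbsp = 1.4375 cup) × 7/3 × 240 mL/cup = 805 mL
shredded cheddar: 120 g × 7/3 ÷ 28.35 g/oz ≈ 10 oz
bread flour: 120 g × 7/3 = 280 g
plain yogurt: (1 tbsp + 2 tsp = 5/3 tbsp) × 7/3 × 15 mL/tbsp ≈ 58 mL
butter: (3 cup + 9 tbsp = 3.5625 cup) × 7/3 × 227 g/cup ≈ 1887 g

sour cream: 805 mL; shredded cheddar: 10 oz; bread flour: 280 g; plain yogurt: 58 mL; butter: 1887 g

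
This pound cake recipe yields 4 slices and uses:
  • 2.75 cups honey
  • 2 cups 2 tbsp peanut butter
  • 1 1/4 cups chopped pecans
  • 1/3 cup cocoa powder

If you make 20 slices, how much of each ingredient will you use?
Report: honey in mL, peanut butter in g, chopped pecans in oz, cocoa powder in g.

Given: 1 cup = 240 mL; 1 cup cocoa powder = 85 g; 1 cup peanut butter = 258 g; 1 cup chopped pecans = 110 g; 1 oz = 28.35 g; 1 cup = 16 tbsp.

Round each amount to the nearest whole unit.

honey: 3300 mL; peanut butter: 2741 g; chopped pecans: 24 oz; cocoa powder: 142 g

Scaling factor: 20/4 = 5.
honey: 2.75 cup × 5 × 240 mL/cup = 3300 mL
peanut butter: (2 cup + 2 tbsp = 2.125 cup) × 5 × 258 g/cup ≈ 2741 g
chopped pecans: 1.25 cup × 5 × 110 g/cup ÷ 28.35 g/oz ≈ 24 oz
cocoa powder: 1/3 cup × 5 × 85 g/cup ≈ 142 g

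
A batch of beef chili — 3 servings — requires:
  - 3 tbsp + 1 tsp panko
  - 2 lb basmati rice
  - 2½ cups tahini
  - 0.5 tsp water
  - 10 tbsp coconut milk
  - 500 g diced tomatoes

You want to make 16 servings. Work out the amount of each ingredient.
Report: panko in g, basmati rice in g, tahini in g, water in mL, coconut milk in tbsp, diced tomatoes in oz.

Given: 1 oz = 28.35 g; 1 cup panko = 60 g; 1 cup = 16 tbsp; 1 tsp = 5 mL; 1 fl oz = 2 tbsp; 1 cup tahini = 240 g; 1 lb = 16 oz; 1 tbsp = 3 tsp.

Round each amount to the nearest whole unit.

panko: 67 g; basmati rice: 4838 g; tahini: 3200 g; water: 13 mL; coconut milk: 53 tbsp; diced tomatoes: 94 oz

Scaling factor: 16/3.
panko: (3 tbsp + 1 tsp = 10/3 tbsp) × 16/3 ÷ 16 tbsp/cup × 60 g/cup ≈ 67 g
basmati rice: 2 lb × 16/3 × 16 oz/lb × 28.35 g/oz ≈ 4838 g
tahini: 2.5 cup × 16/3 × 240 g/cup = 3200 g
water: 0.5 tsp × 16/3 × 5 mL/tsp ≈ 13 mL
coconut milk: 10 tbsp × 16/3 ≈ 53 tbsp
diced tomatoes: 500 g × 16/3 ÷ 28.35 g/oz ≈ 94 oz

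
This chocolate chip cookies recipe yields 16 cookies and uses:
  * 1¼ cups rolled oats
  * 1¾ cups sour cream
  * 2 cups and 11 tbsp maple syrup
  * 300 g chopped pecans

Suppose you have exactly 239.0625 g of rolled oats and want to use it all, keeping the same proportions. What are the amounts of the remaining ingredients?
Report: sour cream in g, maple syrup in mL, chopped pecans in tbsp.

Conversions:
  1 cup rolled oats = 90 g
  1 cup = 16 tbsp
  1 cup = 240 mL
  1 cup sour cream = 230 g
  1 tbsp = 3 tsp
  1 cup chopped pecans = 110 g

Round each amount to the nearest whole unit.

sour cream: 855 g; maple syrup: 1371 mL; chopped pecans: 93 tbsp

The original recipe has 112.5 g of rolled oats, so the scaling factor is 239.0625 ÷ 112.5 = 17/8 = 2.125.
sour cream: 1.75 cup × 17/8 × 230 g/cup ≈ 855 g
maple syrup: (2 cup + 11 tbsp = 2.6875 cup) × 17/8 × 240 mL/cup ≈ 1371 mL
chopped pecans: 300 g × 17/8 ÷ 110 g/cup × 16 tbsp/cup ≈ 93 tbsp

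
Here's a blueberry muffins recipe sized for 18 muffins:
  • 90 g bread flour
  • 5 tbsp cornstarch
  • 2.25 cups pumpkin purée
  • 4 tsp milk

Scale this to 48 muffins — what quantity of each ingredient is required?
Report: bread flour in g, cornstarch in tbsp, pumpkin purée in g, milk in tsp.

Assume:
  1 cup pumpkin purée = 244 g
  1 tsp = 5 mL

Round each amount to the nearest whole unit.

bread flour: 240 g; cornstarch: 13 tbsp; pumpkin purée: 1464 g; milk: 11 tsp

Scaling factor: 48/18 = 8/3.
bread flour: 90 g × 8/3 = 240 g
cornstarch: 5 tbsp × 8/3 ≈ 13 tbsp
pumpkin purée: 2.25 cup × 8/3 × 244 g/cup = 1464 g
milk: 4 tsp × 8/3 ≈ 11 tsp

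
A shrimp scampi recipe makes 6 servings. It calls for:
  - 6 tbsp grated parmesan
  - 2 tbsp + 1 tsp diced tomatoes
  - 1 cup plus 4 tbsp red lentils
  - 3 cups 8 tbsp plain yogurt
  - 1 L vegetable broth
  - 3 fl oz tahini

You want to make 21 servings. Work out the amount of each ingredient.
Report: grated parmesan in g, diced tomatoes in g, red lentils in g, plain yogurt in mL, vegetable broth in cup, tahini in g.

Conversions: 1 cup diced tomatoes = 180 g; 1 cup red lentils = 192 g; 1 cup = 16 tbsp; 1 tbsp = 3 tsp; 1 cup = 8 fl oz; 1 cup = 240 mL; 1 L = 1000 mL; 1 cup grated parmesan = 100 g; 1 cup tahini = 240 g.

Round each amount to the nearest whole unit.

grated parmesan: 131 g; diced tomatoes: 92 g; red lentils: 840 g; plain yogurt: 2940 mL; vegetable broth: 15 cup; tahini: 315 g

Scaling factor: 21/6 = 7/2 = 3.5.
grated parmesan: 6 tbsp × 7/2 ÷ 16 tbsp/cup × 100 g/cup ≈ 131 g
diced tomatoes: (2 tbsp + 1 tsp = 7/3 tbsp) × 7/2 ÷ 16 tbsp/cup × 180 g/cup ≈ 92 g
red lentils: (1 cup + 4 tbsp = 1.25 cup) × 7/2 × 192 g/cup = 840 g
plain yogurt: (3 cup + 8 tbsp = 3.5 cup) × 7/2 × 240 mL/cup = 2940 mL
vegetable broth: 1 L × 7/2 × 1000 mL/L ÷ 240 mL/cup ≈ 15 cup
tahini: 3 fl oz × 7/2 ÷ 8 fl oz/cup × 240 g/cup = 315 g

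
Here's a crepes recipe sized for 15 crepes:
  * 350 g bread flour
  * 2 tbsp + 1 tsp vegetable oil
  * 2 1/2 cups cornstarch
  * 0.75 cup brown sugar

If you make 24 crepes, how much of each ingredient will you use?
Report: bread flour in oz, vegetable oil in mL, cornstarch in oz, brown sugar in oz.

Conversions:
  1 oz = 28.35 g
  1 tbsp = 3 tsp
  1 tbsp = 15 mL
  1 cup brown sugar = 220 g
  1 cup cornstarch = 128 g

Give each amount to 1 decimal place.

Scaling factor: 24/15 = 8/5 = 1.6.
bread flour: 350 g × 8/5 ÷ 28.35 g/oz ≈ 19.8 oz
vegetable oil: (2 tbsp + 1 tsp = 7/3 tbsp) × 8/5 × 15 mL/tbsp = 56.0 mL
cornstarch: 2.5 cup × 8/5 × 128 g/cup ÷ 28.35 g/oz ≈ 18.1 oz
brown sugar: 0.75 cup × 8/5 × 220 g/cup ÷ 28.35 g/oz ≈ 9.3 oz

bread flour: 19.8 oz; vegetable oil: 56.0 mL; cornstarch: 18.1 oz; brown sugar: 9.3 oz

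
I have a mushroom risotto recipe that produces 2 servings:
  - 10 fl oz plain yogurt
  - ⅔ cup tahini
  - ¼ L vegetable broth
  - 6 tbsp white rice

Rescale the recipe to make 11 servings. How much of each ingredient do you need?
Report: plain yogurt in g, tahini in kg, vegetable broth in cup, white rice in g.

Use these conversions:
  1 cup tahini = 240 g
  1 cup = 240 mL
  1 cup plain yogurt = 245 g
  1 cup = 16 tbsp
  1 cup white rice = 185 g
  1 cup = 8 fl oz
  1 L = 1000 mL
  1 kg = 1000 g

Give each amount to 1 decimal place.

Scaling factor: 11/2 = 5.5.
plain yogurt: 10 fl oz × 11/2 ÷ 8 fl oz/cup × 245 g/cup ≈ 1684.4 g
tahini: 2/3 cup × 11/2 × 240 g/cup ÷ 1000 g/kg ≈ 0.9 kg
vegetable broth: 0.25 L × 11/2 × 1000 mL/L ÷ 240 mL/cup ≈ 5.7 cup
white rice: 6 tbsp × 11/2 ÷ 16 tbsp/cup × 185 g/cup ≈ 381.6 g

plain yogurt: 1684.4 g; tahini: 0.9 kg; vegetable broth: 5.7 cup; white rice: 381.6 g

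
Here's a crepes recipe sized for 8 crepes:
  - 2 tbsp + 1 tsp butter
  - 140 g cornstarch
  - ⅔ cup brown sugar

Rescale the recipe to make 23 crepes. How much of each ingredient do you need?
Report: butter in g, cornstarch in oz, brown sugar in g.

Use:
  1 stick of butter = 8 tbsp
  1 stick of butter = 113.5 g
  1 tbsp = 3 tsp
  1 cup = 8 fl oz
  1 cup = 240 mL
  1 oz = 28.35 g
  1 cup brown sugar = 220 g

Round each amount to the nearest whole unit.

Scaling factor: 23/8 = 2.875.
butter: (2 tbsp + 1 tsp = 7/3 tbsp) × 23/8 ÷ 8 tbsp/stick × 113.5 g/stick ≈ 95 g
cornstarch: 140 g × 23/8 ÷ 28.35 g/oz ≈ 14 oz
brown sugar: 2/3 cup × 23/8 × 220 g/cup ≈ 422 g

butter: 95 g; cornstarch: 14 oz; brown sugar: 422 g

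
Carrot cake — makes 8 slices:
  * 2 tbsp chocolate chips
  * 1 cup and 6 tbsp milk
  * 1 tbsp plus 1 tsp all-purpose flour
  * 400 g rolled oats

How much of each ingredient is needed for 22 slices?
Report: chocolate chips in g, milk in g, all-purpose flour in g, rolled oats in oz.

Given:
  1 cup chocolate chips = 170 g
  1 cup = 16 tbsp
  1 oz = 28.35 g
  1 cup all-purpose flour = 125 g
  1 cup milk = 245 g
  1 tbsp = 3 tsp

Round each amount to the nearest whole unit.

Scaling factor: 22/8 = 11/4 = 2.75.
chocolate chips: 2 tbsp × 11/4 ÷ 16 tbsp/cup × 170 g/cup ≈ 58 g
milk: (1 cup + 6 tbsp = 1.375 cup) × 11/4 × 245 g/cup ≈ 926 g
all-purpose flour: (1 tbsp + 1 tsp = 4/3 tbsp) × 11/4 ÷ 16 tbsp/cup × 125 g/cup ≈ 29 g
rolled oats: 400 g × 11/4 ÷ 28.35 g/oz ≈ 39 oz

chocolate chips: 58 g; milk: 926 g; all-purpose flour: 29 g; rolled oats: 39 oz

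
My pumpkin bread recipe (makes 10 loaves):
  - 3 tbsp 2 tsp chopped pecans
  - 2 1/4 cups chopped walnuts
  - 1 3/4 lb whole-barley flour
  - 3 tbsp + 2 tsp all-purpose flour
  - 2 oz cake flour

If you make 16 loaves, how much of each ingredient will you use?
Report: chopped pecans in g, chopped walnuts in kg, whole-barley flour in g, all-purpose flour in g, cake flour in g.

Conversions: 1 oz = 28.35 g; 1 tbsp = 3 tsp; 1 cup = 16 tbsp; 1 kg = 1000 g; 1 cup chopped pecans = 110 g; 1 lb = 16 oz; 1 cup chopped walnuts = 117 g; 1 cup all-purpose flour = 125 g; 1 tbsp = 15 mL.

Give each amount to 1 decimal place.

chopped pecans: 40.3 g; chopped walnuts: 0.4 kg; whole-barley flour: 1270.1 g; all-purpose flour: 45.8 g; cake flour: 90.7 g

Scaling factor: 16/10 = 8/5 = 1.6.
chopped pecans: (3 tbsp + 2 tsp = 11/3 tbsp) × 8/5 ÷ 16 tbsp/cup × 110 g/cup ≈ 40.3 g
chopped walnuts: 2.25 cup × 8/5 × 117 g/cup ÷ 1000 g/kg ≈ 0.4 kg
whole-barley flour: 1.75 lb × 8/5 × 16 oz/lb × 28.35 g/oz ≈ 1270.1 g
all-purpose flour: (3 tbsp + 2 tsp = 11/3 tbsp) × 8/5 ÷ 16 tbsp/cup × 125 g/cup ≈ 45.8 g
cake flour: 2 oz × 8/5 × 28.35 g/oz ≈ 90.7 g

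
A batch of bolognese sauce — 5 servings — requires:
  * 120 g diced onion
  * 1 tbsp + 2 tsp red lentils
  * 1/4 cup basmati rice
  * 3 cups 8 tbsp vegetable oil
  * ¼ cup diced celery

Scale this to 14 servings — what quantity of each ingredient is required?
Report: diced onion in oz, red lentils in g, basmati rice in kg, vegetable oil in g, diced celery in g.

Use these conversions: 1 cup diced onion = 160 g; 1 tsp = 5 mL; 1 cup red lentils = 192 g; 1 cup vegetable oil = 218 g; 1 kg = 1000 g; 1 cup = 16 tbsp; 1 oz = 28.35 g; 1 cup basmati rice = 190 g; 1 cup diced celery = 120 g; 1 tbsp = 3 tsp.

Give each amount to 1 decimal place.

diced onion: 11.9 oz; red lentils: 56.0 g; basmati rice: 0.1 kg; vegetable oil: 2136.4 g; diced celery: 84.0 g

Scaling factor: 14/5 = 2.8.
diced onion: 120 g × 14/5 ÷ 28.35 g/oz ≈ 11.9 oz
red lentils: (1 tbsp + 2 tsp = 5/3 tbsp) × 14/5 ÷ 16 tbsp/cup × 192 g/cup = 56.0 g
basmati rice: 0.25 cup × 14/5 × 190 g/cup ÷ 1000 g/kg ≈ 0.1 kg
vegetable oil: (3 cup + 8 tbsp = 3.5 cup) × 14/5 × 218 g/cup = 2136.4 g
diced celery: 0.25 cup × 14/5 × 120 g/cup = 84.0 g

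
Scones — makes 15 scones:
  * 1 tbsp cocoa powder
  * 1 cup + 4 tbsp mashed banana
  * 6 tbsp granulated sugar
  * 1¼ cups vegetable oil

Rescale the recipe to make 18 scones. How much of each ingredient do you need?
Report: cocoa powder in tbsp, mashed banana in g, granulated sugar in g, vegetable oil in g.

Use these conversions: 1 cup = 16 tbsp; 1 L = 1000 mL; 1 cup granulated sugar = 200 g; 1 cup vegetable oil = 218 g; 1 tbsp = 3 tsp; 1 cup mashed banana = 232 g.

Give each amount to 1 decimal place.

cocoa powder: 1.2 tbsp; mashed banana: 348.0 g; granulated sugar: 90.0 g; vegetable oil: 327.0 g

Scaling factor: 18/15 = 6/5 = 1.2.
cocoa powder: 1 tbsp × 6/5 = 1.2 tbsp
mashed banana: (1 cup + 4 tbsp = 1.25 cup) × 6/5 × 232 g/cup = 348.0 g
granulated sugar: 6 tbsp × 6/5 ÷ 16 tbsp/cup × 200 g/cup = 90.0 g
vegetable oil: 1.25 cup × 6/5 × 218 g/cup = 327.0 g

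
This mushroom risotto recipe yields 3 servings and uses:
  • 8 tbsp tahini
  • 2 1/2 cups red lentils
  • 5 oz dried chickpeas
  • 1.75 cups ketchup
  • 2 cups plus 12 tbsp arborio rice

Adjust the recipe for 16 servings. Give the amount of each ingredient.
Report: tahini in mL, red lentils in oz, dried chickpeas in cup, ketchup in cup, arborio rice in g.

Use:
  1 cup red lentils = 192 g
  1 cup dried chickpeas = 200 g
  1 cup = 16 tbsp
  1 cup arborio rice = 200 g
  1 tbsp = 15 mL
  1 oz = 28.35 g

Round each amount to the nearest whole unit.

tahini: 640 mL; red lentils: 90 oz; dried chickpeas: 4 cup; ketchup: 9 cup; arborio rice: 2933 g

Scaling factor: 16/3.
tahini: 8 tbsp × 16/3 × 15 mL/tbsp = 640 mL
red lentils: 2.5 cup × 16/3 × 192 g/cup ÷ 28.35 g/oz ≈ 90 oz
dried chickpeas: 5 oz × 16/3 × 28.35 g/oz ÷ 200 g/cup ≈ 4 cup
ketchup: 1.75 cup × 16/3 ≈ 9 cup
arborio rice: (2 cup + 12 tbsp = 2.75 cup) × 16/3 × 200 g/cup ≈ 2933 g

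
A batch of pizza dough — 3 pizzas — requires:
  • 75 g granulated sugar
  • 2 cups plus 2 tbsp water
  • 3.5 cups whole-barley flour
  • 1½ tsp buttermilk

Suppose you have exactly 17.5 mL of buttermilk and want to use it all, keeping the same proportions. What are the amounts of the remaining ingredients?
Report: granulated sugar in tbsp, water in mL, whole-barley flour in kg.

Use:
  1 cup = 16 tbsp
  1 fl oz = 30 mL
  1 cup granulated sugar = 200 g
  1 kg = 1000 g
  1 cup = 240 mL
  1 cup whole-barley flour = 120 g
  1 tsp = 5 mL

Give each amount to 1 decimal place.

The original recipe has 7.5 mL of buttermilk, so the scaling factor is 17.5 ÷ 7.5 = 7/3.
granulated sugar: 75 g × 7/3 ÷ 200 g/cup × 16 tbsp/cup = 14.0 tbsp
water: (2 cup + 2 tbsp = 2.125 cup) × 7/3 × 240 mL/cup = 1190.0 mL
whole-barley flour: 3.5 cup × 7/3 × 120 g/cup ÷ 1000 g/kg ≈ 1.0 kg

granulated sugar: 14.0 tbsp; water: 1190.0 mL; whole-barley flour: 1.0 kg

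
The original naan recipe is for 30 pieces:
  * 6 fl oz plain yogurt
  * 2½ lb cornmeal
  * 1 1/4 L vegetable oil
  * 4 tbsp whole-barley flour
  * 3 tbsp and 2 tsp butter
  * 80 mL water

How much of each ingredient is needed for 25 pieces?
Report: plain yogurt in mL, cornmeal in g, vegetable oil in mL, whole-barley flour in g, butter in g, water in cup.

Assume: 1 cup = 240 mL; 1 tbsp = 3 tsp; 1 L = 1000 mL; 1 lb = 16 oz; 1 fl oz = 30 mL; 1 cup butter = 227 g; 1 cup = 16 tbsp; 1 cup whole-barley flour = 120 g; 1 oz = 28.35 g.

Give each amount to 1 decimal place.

Scaling factor: 25/30 = 5/6.
plain yogurt: 6 fl oz × 5/6 × 30 mL/fl oz = 150.0 mL
cornmeal: 2.5 lb × 5/6 × 16 oz/lb × 28.35 g/oz = 945.0 g
vegetable oil: 1.25 L × 5/6 × 1000 mL/L ≈ 1041.7 mL
whole-barley flour: 4 tbsp × 5/6 ÷ 16 tbsp/cup × 120 g/cup = 25.0 g
butter: (3 tbsp + 2 tsp = 11/3 tbsp) × 5/6 ÷ 16 tbsp/cup × 227 g/cup ≈ 43.4 g
water: 80 mL × 5/6 ÷ 240 mL/cup ≈ 0.3 cup

plain yogurt: 150.0 mL; cornmeal: 945.0 g; vegetable oil: 1041.7 mL; whole-barley flour: 25.0 g; butter: 43.4 g; water: 0.3 cup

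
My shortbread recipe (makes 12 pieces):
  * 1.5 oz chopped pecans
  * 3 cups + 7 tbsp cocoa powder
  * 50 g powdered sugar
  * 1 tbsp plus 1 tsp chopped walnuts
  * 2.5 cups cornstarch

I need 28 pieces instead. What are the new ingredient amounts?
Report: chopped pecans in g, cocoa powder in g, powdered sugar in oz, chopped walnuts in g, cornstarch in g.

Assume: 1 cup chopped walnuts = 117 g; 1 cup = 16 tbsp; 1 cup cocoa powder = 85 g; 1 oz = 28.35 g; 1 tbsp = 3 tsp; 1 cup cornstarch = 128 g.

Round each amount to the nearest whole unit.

chopped pecans: 99 g; cocoa powder: 682 g; powdered sugar: 4 oz; chopped walnuts: 23 g; cornstarch: 747 g

Scaling factor: 28/12 = 7/3.
chopped pecans: 1.5 oz × 7/3 × 28.35 g/oz ≈ 99 g
cocoa powder: (3 cup + 7 tbsp = 3.4375 cup) × 7/3 × 85 g/cup ≈ 682 g
powdered sugar: 50 g × 7/3 ÷ 28.35 g/oz ≈ 4 oz
chopped walnuts: (1 tbsp + 1 tsp = 4/3 tbsp) × 7/3 ÷ 16 tbsp/cup × 117 g/cup ≈ 23 g
cornstarch: 2.5 cup × 7/3 × 128 g/cup ≈ 747 g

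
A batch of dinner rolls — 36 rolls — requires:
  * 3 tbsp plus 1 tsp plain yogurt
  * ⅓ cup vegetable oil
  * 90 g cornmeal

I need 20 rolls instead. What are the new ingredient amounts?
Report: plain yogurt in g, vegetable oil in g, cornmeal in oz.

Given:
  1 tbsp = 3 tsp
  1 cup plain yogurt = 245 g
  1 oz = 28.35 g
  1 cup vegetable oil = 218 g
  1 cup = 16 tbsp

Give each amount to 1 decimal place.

Scaling factor: 20/36 = 5/9.
plain yogurt: (3 tbsp + 1 tsp = 10/3 tbsp) × 5/9 ÷ 16 tbsp/cup × 245 g/cup ≈ 28.4 g
vegetable oil: 1/3 cup × 5/9 × 218 g/cup ≈ 40.4 g
cornmeal: 90 g × 5/9 ÷ 28.35 g/oz ≈ 1.8 oz

plain yogurt: 28.4 g; vegetable oil: 40.4 g; cornmeal: 1.8 oz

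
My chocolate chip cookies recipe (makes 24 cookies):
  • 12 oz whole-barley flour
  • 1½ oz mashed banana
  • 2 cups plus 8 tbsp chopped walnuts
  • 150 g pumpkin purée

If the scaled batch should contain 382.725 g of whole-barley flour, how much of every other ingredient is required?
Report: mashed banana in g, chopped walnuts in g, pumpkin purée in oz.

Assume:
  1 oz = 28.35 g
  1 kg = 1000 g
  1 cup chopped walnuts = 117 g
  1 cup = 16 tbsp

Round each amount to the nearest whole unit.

mashed banana: 48 g; chopped walnuts: 329 g; pumpkin purée: 6 oz

The original recipe has 340.2 g of whole-barley flour, so the scaling factor is 382.725 ÷ 340.2 = 9/8 = 1.125.
mashed banana: 1.5 oz × 9/8 × 28.35 g/oz ≈ 48 g
chopped walnuts: (2 cup + 8 tbsp = 2.5 cup) × 9/8 × 117 g/cup ≈ 329 g
pumpkin purée: 150 g × 9/8 ÷ 28.35 g/oz ≈ 6 oz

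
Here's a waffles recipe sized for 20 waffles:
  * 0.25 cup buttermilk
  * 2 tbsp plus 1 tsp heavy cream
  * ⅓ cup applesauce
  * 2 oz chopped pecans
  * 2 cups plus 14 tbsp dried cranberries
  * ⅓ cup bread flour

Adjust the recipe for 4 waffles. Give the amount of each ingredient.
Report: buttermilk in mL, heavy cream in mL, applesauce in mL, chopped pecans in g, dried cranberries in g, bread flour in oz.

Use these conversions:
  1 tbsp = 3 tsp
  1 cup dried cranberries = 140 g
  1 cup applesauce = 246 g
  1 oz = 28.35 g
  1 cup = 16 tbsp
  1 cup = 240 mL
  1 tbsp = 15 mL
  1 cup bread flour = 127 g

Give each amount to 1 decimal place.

buttermilk: 12.0 mL; heavy cream: 7.0 mL; applesauce: 16.0 mL; chopped pecans: 11.3 g; dried cranberries: 80.5 g; bread flour: 0.3 oz

Scaling factor: 4/20 = 1/5 = 0.2.
buttermilk: 0.25 cup × 1/5 × 240 mL/cup = 12.0 mL
heavy cream: (2 tbsp + 1 tsp = 7/3 tbsp) × 1/5 × 15 mL/tbsp = 7.0 mL
applesauce: 1/3 cup × 1/5 × 240 mL/cup = 16.0 mL
chopped pecans: 2 oz × 1/5 × 28.35 g/oz ≈ 11.3 g
dried cranberries: (2 cup + 14 tbsp = 2.875 cup) × 1/5 × 140 g/cup = 80.5 g
bread flour: 1/3 cup × 1/5 × 127 g/cup ÷ 28.35 g/oz ≈ 0.3 oz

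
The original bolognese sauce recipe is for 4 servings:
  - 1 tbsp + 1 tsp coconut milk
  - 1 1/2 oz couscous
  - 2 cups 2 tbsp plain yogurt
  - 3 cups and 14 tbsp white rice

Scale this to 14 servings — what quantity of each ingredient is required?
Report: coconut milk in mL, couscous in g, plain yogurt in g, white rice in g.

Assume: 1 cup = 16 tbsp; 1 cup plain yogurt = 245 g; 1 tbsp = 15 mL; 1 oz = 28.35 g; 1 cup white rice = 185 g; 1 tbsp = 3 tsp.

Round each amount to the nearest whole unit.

coconut milk: 70 mL; couscous: 149 g; plain yogurt: 1822 g; white rice: 2509 g

Scaling factor: 14/4 = 7/2 = 3.5.
coconut milk: (1 tbsp + 1 tsp = 4/3 tbsp) × 7/2 × 15 mL/tbsp = 70 mL
couscous: 1.5 oz × 7/2 × 28.35 g/oz ≈ 149 g
plain yogurt: (2 cup + 2 tbsp = 2.125 cup) × 7/2 × 245 g/cup ≈ 1822 g
white rice: (3 cup + 14 tbsp = 3.875 cup) × 7/2 × 185 g/cup ≈ 2509 g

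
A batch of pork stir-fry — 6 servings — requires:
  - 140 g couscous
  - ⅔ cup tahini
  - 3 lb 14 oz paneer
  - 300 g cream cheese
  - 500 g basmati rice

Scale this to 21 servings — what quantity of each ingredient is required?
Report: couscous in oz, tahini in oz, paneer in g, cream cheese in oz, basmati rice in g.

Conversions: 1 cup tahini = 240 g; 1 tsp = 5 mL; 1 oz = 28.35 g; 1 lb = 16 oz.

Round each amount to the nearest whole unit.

couscous: 17 oz; tahini: 20 oz; paneer: 6152 g; cream cheese: 37 oz; basmati rice: 1750 g

Scaling factor: 21/6 = 7/2 = 3.5.
couscous: 140 g × 7/2 ÷ 28.35 g/oz ≈ 17 oz
tahini: 2/3 cup × 7/2 × 240 g/cup ÷ 28.35 g/oz ≈ 20 oz
paneer: (3 lb + 14 oz = 3.875 lb) × 7/2 × 16 oz/lb × 28.35 g/oz ≈ 6152 g
cream cheese: 300 g × 7/2 ÷ 28.35 g/oz ≈ 37 oz
basmati rice: 500 g × 7/2 = 1750 g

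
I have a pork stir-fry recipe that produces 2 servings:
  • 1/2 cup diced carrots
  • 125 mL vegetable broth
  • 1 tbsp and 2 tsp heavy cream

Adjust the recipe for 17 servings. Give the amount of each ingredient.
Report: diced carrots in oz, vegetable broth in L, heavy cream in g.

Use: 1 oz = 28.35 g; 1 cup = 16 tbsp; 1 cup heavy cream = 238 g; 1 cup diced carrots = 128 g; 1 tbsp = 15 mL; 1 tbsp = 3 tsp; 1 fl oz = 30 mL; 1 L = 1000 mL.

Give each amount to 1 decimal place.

Scaling factor: 17/2 = 8.5.
diced carrots: 0.5 cup × 17/2 × 128 g/cup ÷ 28.35 g/oz ≈ 19.2 oz
vegetable broth: 125 mL × 17/2 ÷ 1000 mL/L ≈ 1.1 L
heavy cream: (1 tbsp + 2 tsp = 5/3 tbsp) × 17/2 ÷ 16 tbsp/cup × 238 g/cup ≈ 210.7 g

diced carrots: 19.2 oz; vegetable broth: 1.1 L; heavy cream: 210.7 g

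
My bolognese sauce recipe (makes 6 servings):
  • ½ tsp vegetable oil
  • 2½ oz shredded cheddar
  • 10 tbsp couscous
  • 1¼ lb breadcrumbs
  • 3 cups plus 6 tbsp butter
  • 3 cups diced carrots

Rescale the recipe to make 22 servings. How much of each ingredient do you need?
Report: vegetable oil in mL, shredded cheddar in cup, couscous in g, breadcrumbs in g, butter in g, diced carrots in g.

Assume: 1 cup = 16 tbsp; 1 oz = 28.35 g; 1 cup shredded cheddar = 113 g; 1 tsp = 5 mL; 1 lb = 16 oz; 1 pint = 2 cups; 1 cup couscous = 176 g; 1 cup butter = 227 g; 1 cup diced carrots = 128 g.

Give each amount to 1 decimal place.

Scaling factor: 22/6 = 11/3.
vegetable oil: 0.5 tsp × 11/3 × 5 mL/tsp ≈ 9.2 mL
shredded cheddar: 2.5 oz × 11/3 × 28.35 g/oz ÷ 113 g/cup ≈ 2.3 cup
couscous: 10 tbsp × 11/3 ÷ 16 tbsp/cup × 176 g/cup ≈ 403.3 g
breadcrumbs: 1.25 lb × 11/3 × 16 oz/lb × 28.35 g/oz = 2079.0 g
butter: (3 cup + 6 tbsp = 3.375 cup) × 11/3 × 227 g/cup ≈ 2809.1 g
diced carrots: 3 cup × 11/3 × 128 g/cup = 1408.0 g

vegetable oil: 9.2 mL; shredded cheddar: 2.3 cup; couscous: 403.3 g; breadcrumbs: 2079.0 g; butter: 2809.1 g; diced carrots: 1408.0 g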